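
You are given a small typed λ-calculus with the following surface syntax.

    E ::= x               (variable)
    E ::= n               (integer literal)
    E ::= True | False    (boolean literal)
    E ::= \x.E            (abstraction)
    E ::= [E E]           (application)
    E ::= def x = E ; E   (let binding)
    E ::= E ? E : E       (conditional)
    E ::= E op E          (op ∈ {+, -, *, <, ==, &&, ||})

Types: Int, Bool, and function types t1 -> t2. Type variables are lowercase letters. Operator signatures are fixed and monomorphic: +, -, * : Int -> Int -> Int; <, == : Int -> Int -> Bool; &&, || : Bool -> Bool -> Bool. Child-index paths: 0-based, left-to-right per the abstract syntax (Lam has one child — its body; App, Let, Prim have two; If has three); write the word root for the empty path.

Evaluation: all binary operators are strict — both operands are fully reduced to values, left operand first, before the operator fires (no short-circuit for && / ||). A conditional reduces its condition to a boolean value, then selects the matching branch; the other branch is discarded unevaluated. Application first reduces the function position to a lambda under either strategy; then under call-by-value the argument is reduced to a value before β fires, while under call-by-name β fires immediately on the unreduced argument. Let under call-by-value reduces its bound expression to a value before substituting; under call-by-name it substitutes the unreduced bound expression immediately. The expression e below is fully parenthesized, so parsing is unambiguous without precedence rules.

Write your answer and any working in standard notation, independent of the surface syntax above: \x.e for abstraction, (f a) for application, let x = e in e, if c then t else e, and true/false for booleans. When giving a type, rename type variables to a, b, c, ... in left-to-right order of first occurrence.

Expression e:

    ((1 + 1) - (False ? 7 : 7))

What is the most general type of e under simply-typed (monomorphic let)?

Trace:
  unify Int ~ Int
  unify Int ~ Int
  unify Int ~ Int
  unify Bool ~ Bool
  unify Int ~ Int
  unify Int ~ Int

Answer: Int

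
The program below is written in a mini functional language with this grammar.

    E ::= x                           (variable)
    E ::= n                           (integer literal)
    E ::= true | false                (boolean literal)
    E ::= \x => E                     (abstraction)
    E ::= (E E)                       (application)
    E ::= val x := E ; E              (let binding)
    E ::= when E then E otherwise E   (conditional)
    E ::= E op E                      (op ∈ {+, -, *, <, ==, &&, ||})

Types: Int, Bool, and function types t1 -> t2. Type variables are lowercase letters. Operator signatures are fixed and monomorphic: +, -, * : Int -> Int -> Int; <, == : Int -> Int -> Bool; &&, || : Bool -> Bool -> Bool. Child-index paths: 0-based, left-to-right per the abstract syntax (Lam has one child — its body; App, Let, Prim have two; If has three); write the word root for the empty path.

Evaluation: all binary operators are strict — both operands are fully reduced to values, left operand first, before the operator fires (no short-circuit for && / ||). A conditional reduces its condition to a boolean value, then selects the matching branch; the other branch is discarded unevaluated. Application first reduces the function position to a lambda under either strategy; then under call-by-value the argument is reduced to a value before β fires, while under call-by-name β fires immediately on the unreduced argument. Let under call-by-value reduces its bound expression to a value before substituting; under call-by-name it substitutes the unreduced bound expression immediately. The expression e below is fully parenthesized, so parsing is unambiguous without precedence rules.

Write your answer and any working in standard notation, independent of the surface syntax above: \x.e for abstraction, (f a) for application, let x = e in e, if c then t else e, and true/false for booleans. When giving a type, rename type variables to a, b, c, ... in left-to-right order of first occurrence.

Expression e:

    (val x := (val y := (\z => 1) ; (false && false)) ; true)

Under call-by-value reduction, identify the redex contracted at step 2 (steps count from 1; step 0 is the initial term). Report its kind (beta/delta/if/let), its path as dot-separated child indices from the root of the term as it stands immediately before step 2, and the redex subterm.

Answer: delta at 0 : (false && false)

Trace:
step 0: (let x = (let y = (\z.1) in (false && false)) in true)
step 1: [let@0] (let x = (false && false) in true)
step 2: [delta@0] (let x = false in true)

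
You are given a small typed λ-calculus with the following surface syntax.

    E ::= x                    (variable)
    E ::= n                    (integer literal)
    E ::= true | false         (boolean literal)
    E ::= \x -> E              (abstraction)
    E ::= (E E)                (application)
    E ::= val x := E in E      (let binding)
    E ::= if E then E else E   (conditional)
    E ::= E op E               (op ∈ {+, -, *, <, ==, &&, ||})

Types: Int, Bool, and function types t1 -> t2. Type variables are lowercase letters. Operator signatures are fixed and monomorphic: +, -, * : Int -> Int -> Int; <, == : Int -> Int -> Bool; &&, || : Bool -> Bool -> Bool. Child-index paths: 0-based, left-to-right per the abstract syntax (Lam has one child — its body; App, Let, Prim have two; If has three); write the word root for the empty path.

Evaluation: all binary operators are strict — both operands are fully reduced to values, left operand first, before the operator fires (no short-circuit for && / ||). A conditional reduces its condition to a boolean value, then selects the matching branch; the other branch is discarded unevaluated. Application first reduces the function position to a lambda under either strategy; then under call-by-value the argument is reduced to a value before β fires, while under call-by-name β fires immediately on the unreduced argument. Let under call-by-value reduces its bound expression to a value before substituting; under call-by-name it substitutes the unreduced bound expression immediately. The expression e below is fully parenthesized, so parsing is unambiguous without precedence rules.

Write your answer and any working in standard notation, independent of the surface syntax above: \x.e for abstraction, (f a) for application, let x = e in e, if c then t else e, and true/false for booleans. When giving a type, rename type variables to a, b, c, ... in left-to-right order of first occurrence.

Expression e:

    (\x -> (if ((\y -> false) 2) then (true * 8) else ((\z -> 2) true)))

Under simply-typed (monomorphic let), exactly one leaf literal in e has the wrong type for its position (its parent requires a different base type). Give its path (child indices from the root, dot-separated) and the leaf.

Answer: 0.1.0 : true

Derivation:
\y._ : b -> Bool
  unify b -> Bool ~ Int -> c
  unify b ~ Int
  unify Bool ~ c
_ _ : Bool
  unify Bool ~ Bool
  unify Bool ~ Int
  FAIL: mismatch Bool ~ Int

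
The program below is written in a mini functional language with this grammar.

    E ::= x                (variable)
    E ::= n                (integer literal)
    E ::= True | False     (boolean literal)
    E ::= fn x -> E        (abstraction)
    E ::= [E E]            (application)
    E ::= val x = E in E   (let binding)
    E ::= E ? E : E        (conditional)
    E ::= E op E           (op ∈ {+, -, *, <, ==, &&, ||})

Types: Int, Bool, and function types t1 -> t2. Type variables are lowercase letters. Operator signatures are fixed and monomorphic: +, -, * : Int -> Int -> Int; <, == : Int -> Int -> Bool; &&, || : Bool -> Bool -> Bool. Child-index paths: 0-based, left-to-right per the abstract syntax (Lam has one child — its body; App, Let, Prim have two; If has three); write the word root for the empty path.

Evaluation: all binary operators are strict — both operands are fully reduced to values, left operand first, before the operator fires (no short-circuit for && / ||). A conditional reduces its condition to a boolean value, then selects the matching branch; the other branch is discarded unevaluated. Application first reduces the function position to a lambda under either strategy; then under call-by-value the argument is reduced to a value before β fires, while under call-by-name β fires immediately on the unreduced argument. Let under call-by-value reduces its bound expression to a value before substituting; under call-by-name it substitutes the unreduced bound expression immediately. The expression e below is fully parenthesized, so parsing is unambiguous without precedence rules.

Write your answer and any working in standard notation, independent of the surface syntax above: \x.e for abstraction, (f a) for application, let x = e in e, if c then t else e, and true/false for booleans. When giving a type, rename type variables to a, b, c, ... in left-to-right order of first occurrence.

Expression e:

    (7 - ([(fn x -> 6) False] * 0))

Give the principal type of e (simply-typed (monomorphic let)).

Derivation:
  unify Int ~ Int
\x._ : a -> Int
  unify a -> Int ~ Bool -> b
  unify a ~ Bool
  unify Int ~ b
_ _ : Int
  unify Int ~ Int
  unify Int ~ Int
  unify Int ~ Int

Answer: Int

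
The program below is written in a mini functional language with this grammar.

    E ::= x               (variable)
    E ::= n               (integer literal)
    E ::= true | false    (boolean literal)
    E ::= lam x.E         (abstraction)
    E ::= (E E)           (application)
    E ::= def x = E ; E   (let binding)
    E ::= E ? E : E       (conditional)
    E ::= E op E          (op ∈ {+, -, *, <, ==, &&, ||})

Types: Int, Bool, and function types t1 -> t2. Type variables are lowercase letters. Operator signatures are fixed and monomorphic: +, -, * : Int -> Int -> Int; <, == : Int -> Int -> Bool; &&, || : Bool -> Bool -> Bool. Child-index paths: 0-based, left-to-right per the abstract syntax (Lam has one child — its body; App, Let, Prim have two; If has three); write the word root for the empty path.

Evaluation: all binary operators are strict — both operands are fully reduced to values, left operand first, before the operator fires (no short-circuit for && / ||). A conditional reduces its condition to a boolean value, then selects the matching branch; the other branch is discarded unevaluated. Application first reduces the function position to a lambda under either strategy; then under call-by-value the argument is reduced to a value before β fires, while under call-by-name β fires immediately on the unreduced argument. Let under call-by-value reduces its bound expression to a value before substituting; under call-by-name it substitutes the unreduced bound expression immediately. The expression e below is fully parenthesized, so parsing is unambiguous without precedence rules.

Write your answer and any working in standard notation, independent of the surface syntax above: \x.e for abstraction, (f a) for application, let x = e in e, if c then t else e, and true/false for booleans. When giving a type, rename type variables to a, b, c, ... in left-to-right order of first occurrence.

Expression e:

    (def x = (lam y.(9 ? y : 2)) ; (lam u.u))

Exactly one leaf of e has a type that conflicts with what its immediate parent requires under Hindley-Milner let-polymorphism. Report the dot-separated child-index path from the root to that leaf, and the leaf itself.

Answer: 0.0.0 : 9

Working:
  unify Int ~ Bool
  FAIL: mismatch Int ~ Bool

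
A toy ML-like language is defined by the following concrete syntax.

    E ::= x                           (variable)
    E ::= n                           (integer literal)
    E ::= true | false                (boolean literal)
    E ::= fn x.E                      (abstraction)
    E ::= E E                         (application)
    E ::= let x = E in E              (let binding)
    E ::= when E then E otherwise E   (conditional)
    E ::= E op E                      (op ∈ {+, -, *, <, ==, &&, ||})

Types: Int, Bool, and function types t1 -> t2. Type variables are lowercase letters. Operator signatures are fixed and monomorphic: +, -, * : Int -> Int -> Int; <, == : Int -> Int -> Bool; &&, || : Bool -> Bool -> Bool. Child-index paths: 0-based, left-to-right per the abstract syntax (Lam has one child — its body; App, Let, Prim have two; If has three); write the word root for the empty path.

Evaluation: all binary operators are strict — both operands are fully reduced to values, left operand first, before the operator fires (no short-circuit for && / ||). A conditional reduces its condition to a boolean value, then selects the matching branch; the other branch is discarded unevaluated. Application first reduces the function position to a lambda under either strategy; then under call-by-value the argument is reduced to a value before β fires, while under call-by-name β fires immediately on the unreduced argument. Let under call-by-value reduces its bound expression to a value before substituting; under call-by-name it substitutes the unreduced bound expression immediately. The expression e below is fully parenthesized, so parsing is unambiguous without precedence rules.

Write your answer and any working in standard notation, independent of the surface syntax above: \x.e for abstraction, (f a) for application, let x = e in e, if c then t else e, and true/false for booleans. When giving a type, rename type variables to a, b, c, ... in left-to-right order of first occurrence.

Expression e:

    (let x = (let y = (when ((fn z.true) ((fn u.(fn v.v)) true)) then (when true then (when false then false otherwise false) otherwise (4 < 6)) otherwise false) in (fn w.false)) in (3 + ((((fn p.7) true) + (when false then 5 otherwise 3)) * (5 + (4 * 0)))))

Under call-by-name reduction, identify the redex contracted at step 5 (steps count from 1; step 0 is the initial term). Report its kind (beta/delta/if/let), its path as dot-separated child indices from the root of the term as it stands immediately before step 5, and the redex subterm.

Answer: delta at 1.1.1 : (4 * 0)

Working:
step 0: (let x = (let y = (if ((\z.true) ((\u.(\v.v)) true)) then (if true then (if false then false else false) else (4 < 6)) else false) in (\w.false)) in (3 + ((((\p.7) true) + (if false then 5 else 3)) * (5 + (4 * 0)))))
step 1: [let@root] (3 + ((((\p.7) true) + (if false then 5 else 3)) * (5 + (4 * 0))))
step 2: [beta@1.0.0] (3 + ((7 + (if false then 5 else 3)) * (5 + (4 * 0))))
step 3: [if@1.0.1] (3 + ((7 + 3) * (5 + (4 * 0))))
step 4: [delta@1.0] (3 + (10 * (5 + (4 * 0))))
step 5: [delta@1.1.1] (3 + (10 * (5 + 0)))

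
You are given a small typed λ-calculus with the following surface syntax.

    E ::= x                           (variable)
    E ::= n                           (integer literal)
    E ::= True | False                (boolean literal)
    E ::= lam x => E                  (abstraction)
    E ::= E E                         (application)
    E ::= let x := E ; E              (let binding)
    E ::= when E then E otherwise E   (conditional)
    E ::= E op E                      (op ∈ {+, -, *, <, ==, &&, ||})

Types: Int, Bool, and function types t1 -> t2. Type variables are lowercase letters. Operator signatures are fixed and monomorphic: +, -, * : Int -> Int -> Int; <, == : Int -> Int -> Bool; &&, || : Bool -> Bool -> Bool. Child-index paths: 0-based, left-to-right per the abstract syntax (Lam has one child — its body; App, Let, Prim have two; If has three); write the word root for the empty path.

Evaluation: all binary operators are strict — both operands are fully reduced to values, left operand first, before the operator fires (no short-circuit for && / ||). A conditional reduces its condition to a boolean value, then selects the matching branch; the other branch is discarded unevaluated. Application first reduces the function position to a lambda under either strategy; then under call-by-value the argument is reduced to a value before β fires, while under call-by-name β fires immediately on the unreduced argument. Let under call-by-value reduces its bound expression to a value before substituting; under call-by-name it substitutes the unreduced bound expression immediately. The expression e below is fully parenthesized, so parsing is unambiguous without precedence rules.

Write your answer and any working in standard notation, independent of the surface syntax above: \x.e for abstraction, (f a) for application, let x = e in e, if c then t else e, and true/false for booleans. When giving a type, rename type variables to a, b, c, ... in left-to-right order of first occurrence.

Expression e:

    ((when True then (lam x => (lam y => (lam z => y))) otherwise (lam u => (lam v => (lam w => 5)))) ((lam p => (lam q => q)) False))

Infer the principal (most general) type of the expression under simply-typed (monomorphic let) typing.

Answer: Int -> a -> Int

Trace:
  unify Bool ~ Bool
y : b
\z._ : c -> b
\y._ : b -> c -> b
\x._ : a -> b -> c -> b
\w._ : f -> Int
\v._ : e -> f -> Int
\u._ : d -> e -> f -> Int
  unify a -> b -> c -> b ~ d -> e -> f -> Int
  unify a ~ d
  unify b -> c -> b ~ e -> f -> Int
  unify b ~ e
  unify c -> e ~ f -> Int
  unify c ~ f
  unify e ~ Int
q : h
\q._ : h -> h
\p._ : g -> h -> h
  unify g -> h -> h ~ Bool -> i
  unify g ~ Bool
  unify h -> h ~ i
_ _ : h -> h
  unify d -> Int -> f -> Int ~ (h -> h) -> j
  unify d ~ h -> h
  unify Int -> f -> Int ~ j
_ _ : Int -> f -> Int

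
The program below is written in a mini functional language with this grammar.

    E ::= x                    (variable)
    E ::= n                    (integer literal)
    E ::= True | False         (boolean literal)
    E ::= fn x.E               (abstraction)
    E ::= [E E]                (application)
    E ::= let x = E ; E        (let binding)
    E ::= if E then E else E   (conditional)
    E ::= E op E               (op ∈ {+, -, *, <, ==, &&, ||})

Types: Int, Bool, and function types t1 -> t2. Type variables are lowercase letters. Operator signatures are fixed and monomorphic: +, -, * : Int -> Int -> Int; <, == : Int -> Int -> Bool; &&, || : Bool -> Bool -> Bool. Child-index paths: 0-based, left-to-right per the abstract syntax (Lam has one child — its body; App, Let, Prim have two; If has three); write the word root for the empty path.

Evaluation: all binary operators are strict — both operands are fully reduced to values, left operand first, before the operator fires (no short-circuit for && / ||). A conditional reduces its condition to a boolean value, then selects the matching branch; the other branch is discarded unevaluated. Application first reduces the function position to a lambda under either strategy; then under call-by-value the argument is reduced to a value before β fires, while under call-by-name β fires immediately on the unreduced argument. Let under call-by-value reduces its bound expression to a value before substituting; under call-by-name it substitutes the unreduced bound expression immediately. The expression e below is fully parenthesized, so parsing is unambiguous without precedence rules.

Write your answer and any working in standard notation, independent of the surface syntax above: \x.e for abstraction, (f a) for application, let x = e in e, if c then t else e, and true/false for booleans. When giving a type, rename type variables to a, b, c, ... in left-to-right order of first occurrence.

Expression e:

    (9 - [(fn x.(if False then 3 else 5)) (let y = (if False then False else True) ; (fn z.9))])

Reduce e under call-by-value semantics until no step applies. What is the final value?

Trace:
step 0: (9 - ((\x.(if false then 3 else 5)) (let y = (if false then false else true) in (\z.9))))
step 1: [if@1.1.0] (9 - ((\x.(if false then 3 else 5)) (let y = true in (\z.9))))
step 2: [let@1.1] (9 - ((\x.(if false then 3 else 5)) (\z.9)))
step 3: [beta@1] (9 - (if false then 3 else 5))
step 4: [if@1] (9 - 5)
step 5: [delta@root] 4

Answer: 4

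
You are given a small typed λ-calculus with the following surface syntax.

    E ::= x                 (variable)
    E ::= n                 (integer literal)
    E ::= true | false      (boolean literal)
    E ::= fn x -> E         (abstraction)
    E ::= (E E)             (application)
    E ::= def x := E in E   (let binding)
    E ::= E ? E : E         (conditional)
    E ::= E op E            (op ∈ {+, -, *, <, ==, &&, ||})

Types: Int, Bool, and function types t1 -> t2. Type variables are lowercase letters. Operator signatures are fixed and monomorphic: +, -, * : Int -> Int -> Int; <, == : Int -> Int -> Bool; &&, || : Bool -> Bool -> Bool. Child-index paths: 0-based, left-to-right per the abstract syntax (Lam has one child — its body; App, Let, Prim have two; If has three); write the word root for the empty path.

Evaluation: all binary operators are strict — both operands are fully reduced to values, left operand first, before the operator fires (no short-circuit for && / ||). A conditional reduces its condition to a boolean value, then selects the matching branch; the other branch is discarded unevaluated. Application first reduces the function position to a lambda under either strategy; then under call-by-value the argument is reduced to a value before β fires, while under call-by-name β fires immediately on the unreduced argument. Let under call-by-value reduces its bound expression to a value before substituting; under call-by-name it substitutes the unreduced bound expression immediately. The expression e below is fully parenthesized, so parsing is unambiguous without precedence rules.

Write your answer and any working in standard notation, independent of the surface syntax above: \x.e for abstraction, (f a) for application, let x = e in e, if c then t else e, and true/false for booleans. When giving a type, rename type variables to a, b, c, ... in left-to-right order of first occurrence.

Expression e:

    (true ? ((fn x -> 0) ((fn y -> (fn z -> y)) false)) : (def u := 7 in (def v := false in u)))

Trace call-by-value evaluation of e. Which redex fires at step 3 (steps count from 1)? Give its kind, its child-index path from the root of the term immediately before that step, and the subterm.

Answer: beta at root : ((\x.0) (\z.false))

Trace:
step 0: (if true then ((\x.0) ((\y.(\z.y)) false)) else (let u = 7 in (let v = false in u)))
step 1: [if@root] ((\x.0) ((\y.(\z.y)) false))
step 2: [beta@1] ((\x.0) (\z.false))
step 3: [beta@root] 0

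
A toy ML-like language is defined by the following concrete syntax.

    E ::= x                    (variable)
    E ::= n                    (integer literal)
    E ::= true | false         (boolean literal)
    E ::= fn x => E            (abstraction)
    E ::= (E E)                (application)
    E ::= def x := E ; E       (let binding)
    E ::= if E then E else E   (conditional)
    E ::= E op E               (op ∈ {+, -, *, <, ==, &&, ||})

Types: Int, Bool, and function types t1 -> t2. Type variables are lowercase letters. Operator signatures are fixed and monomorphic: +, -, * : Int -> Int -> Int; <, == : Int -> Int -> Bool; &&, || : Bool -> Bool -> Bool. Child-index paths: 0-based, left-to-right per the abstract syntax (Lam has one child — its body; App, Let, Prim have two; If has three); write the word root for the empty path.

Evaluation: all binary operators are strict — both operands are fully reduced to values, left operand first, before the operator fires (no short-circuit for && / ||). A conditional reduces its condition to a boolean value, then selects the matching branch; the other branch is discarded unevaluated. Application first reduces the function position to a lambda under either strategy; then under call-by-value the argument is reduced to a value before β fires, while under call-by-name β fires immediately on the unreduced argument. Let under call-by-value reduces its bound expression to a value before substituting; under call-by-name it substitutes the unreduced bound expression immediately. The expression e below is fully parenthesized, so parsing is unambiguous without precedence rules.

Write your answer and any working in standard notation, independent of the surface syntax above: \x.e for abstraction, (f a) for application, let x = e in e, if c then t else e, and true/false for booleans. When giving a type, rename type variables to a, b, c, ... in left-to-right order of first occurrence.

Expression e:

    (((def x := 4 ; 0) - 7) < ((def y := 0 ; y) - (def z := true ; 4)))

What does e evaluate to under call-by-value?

Derivation:
step 0: (((let x = 4 in 0) - 7) < ((let y = 0 in y) - (let z = true in 4)))
step 1: [let@0.0] ((0 - 7) < ((let y = 0 in y) - (let z = true in 4)))
step 2: [delta@0] (-7 < ((let y = 0 in y) - (let z = true in 4)))
step 3: [let@1.0] (-7 < (0 - (let z = true in 4)))
step 4: [let@1.1] (-7 < (0 - 4))
step 5: [delta@1] (-7 < -4)
step 6: [delta@root] true

Answer: true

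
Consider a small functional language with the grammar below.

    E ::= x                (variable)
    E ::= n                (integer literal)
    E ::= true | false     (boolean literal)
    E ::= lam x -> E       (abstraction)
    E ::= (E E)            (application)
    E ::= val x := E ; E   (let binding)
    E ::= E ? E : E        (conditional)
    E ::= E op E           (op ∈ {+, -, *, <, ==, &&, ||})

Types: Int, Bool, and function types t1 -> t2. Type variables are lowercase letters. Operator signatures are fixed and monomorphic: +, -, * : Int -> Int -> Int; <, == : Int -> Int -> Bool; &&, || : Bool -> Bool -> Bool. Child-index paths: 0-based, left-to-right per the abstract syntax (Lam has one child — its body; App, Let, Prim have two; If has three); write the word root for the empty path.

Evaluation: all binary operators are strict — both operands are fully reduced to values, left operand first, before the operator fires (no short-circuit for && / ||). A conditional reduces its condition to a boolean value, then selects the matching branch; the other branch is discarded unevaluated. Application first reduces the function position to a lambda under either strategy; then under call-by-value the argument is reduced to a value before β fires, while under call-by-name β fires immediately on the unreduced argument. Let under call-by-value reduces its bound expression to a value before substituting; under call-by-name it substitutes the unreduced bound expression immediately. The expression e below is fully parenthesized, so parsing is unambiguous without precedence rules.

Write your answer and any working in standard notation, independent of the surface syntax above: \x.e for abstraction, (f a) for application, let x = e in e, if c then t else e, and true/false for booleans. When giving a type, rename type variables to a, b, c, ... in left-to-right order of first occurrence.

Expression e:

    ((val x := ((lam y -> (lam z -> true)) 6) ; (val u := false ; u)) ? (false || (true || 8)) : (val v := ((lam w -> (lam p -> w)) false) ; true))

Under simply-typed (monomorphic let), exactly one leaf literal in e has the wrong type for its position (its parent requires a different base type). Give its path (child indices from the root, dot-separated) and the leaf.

Answer: 1.1.1 : 8

Trace:
\z._ : b -> Bool
\y._ : a -> b -> Bool
  unify a -> b -> Bool ~ Int -> c
  unify a ~ Int
  unify b -> Bool ~ c
_ _ : b -> Bool
let x : b -> Bool
let u : Bool
u : Bool
  unify Bool ~ Bool
  unify Bool ~ Bool
  unify Bool ~ Bool
  unify Int ~ Bool
  FAIL: mismatch Int ~ Bool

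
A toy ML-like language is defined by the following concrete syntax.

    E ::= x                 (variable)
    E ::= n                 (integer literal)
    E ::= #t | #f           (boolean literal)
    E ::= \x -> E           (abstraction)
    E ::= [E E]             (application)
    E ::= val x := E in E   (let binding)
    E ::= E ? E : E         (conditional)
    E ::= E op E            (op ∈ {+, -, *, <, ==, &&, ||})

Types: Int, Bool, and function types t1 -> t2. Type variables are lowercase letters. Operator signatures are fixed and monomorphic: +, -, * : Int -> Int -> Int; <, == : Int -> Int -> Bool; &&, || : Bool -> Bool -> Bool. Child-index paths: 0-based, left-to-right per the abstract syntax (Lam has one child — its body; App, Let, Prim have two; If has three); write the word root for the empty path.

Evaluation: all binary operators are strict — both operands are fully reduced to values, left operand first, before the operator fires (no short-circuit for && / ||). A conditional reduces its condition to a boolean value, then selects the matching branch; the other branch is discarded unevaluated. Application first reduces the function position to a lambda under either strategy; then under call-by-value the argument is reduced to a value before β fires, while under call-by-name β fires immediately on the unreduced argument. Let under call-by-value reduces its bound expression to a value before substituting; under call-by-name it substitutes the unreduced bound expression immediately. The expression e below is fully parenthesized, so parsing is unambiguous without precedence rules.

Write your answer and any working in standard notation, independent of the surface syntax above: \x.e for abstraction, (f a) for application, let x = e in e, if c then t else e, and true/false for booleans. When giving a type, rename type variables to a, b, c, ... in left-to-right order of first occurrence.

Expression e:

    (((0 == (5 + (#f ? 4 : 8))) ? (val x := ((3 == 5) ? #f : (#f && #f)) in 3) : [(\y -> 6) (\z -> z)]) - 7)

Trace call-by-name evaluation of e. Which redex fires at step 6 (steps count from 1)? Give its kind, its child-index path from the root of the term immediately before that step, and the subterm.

Derivation:
step 0: ((if (0 == (5 + (if false then 4 else 8))) then (let x = (if (3 == 5) then false else (false && false)) in 3) else ((\y.6) (\z.z))) - 7)
step 1: [if@0.0.1.1] ((if (0 == (5 + 8)) then (let x = (if (3 == 5) then false else (false && false)) in 3) else ((\y.6) (\z.z))) - 7)
step 2: [delta@0.0.1] ((if (0 == 13) then (let x = (if (3 == 5) then false else (false && false)) in 3) else ((\y.6) (\z.z))) - 7)
step 3: [delta@0.0] ((if false then (let x = (if (3 == 5) then false else (false && false)) in 3) else ((\y.6) (\z.z))) - 7)
step 4: [if@0] (((\y.6) (\z.z)) - 7)
step 5: [beta@0] (6 - 7)
step 6: [delta@root] -1

Answer: delta at root : (6 - 7)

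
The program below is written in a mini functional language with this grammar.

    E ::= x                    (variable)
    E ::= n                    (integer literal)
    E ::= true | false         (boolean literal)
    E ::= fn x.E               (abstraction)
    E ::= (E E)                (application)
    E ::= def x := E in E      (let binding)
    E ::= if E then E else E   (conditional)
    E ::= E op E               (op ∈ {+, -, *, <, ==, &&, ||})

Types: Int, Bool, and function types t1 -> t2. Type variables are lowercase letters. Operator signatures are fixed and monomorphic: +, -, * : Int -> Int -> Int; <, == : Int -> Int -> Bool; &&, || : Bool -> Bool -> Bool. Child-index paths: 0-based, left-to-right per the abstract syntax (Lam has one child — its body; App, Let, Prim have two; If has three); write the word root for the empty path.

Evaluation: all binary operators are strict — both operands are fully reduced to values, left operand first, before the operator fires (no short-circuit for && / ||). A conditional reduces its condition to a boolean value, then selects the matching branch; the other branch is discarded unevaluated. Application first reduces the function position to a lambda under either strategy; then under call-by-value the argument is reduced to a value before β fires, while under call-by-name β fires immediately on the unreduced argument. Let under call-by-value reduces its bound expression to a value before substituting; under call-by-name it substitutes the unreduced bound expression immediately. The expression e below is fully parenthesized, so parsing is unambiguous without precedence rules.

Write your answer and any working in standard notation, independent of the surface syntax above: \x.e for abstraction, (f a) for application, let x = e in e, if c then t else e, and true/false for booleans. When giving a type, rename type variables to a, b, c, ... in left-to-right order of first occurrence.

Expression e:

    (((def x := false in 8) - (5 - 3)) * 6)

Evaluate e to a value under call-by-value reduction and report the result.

Derivation:
step 0: (((let x = false in 8) - (5 - 3)) * 6)
step 1: [let@0.0] ((8 - (5 - 3)) * 6)
step 2: [delta@0.1] ((8 - 2) * 6)
step 3: [delta@0] (6 * 6)
step 4: [delta@root] 36

Answer: 36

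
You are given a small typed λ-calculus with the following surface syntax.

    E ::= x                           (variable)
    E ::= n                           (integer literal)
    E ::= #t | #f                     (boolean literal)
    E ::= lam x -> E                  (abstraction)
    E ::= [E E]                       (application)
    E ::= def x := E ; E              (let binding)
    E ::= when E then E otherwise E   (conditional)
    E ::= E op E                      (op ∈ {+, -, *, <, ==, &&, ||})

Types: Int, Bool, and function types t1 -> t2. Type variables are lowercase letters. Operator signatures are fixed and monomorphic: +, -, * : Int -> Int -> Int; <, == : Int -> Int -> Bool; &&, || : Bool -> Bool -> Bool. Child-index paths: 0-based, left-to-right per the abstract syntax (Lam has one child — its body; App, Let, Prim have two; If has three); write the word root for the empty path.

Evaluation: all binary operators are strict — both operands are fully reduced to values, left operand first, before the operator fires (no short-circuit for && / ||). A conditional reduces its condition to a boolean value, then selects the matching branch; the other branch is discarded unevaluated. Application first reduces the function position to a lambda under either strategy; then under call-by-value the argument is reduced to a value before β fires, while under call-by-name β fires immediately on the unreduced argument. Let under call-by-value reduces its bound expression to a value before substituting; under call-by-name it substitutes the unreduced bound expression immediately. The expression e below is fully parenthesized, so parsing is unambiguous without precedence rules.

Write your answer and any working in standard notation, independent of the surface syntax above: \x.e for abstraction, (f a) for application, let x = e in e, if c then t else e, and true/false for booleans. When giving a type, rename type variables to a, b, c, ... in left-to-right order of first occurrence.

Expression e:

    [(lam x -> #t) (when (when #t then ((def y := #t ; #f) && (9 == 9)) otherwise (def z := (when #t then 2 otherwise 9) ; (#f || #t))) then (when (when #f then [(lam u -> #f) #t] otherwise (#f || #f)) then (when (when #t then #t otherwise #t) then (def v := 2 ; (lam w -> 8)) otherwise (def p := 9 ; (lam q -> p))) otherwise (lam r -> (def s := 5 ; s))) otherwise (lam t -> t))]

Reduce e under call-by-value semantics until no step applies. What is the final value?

Trace:
step 0: ((\x.true) (if (if true then ((let y = true in false) && (9 == 9)) else (let z = (if true then 2 else 9) in (false || true))) then (if (if false then ((\u.false) true) else (false || false)) then (if (if true then true else true) then (let v = 2 in (\w.8)) else (let p = 9 in (\q.p))) else (\r.(let s = 5 in s))) else (\t.t)))
step 1: [if@1.0] ((\x.true) (if ((let y = true in false) && (9 == 9)) then (if (if false then ((\u.false) true) else (false || false)) then (if (if true then true else true) then (let v = 2 in (\w.8)) else (let p = 9 in (\q.p))) else (\r.(let s = 5 in s))) else (\t.t)))
step 2: [let@1.0.0] ((\x.true) (if (false && (9 == 9)) then (if (if false then ((\u.false) true) else (false || false)) then (if (if true then true else true) then (let v = 2 in (\w.8)) else (let p = 9 in (\q.p))) else (\r.(let s = 5 in s))) else (\t.t)))
step 3: [delta@1.0.1] ((\x.true) (if (false && true) then (if (if false then ((\u.false) true) else (false || false)) then (if (if true then true else true) then (let v = 2 in (\w.8)) else (let p = 9 in (\q.p))) else (\r.(let s = 5 in s))) else (\t.t)))
step 4: [delta@1.0] ((\x.true) (if false then (if (if false then ((\u.false) true) else (false || false)) then (if (if true then true else true) then (let v = 2 in (\w.8)) else (let p = 9 in (\q.p))) else (\r.(let s = 5 in s))) else (\t.t)))
step 5: [if@1] ((\x.true) (\t.t))
step 6: [beta@root] true

Answer: true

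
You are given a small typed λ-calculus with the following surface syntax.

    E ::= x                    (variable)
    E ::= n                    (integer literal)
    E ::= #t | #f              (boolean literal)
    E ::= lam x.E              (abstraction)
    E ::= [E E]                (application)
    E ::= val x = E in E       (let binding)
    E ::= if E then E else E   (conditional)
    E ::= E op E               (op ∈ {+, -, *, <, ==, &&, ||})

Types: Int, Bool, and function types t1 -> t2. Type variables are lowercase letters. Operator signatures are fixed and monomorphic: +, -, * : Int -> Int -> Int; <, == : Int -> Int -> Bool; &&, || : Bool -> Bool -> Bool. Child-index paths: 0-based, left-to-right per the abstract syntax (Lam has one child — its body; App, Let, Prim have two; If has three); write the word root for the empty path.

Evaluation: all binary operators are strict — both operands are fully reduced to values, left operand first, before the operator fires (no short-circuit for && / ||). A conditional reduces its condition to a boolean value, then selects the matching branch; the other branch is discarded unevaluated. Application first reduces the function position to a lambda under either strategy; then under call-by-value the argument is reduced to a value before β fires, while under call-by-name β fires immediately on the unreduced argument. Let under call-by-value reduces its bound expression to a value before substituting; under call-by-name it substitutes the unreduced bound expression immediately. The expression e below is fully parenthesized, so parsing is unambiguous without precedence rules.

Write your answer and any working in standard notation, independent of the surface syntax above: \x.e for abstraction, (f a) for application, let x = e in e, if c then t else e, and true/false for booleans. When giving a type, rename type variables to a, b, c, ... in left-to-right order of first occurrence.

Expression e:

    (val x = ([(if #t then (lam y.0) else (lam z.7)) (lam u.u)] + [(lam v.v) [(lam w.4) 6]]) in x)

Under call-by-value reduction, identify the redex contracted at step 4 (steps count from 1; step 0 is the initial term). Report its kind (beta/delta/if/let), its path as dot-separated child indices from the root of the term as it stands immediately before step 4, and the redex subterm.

Trace:
step 0: (let x = (((if true then (\y.0) else (\z.7)) (\u.u)) + ((\v.v) ((\w.4) 6))) in x)
step 1: [if@0.0.0] (let x = (((\y.0) (\u.u)) + ((\v.v) ((\w.4) 6))) in x)
step 2: [beta@0.0] (let x = (0 + ((\v.v) ((\w.4) 6))) in x)
step 3: [beta@0.1.1] (let x = (0 + ((\v.v) 4)) in x)
step 4: [beta@0.1] (let x = (0 + 4) in x)

Answer: beta at 0.1 : ((\v.v) 4)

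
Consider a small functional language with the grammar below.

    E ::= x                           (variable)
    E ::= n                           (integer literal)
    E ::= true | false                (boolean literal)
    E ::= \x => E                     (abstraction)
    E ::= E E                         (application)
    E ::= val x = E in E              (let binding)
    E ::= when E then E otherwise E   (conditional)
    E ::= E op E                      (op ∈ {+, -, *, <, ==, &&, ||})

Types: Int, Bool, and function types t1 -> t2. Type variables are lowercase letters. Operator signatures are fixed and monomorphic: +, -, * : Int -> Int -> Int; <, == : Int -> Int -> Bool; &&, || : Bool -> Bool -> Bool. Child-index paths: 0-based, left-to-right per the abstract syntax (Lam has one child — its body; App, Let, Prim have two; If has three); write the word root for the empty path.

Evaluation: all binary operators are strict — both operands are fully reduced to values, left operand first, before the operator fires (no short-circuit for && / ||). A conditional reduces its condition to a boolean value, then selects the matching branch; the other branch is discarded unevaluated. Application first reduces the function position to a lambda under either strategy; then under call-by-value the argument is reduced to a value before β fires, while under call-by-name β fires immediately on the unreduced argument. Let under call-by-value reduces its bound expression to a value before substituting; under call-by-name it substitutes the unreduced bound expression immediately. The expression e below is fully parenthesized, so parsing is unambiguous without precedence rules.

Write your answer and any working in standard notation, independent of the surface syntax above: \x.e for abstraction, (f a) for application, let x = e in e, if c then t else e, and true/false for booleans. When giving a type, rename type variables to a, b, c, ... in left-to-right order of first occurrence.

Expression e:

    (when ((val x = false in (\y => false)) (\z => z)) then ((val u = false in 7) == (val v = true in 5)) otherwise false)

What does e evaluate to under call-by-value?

Working:
step 0: (if ((let x = false in (\y.false)) (\z.z)) then ((let u = false in 7) == (let v = true in 5)) else false)
step 1: [let@0.0] (if ((\y.false) (\z.z)) then ((let u = false in 7) == (let v = true in 5)) else false)
step 2: [beta@0] (if false then ((let u = false in 7) == (let v = true in 5)) else false)
step 3: [if@root] false

Answer: false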